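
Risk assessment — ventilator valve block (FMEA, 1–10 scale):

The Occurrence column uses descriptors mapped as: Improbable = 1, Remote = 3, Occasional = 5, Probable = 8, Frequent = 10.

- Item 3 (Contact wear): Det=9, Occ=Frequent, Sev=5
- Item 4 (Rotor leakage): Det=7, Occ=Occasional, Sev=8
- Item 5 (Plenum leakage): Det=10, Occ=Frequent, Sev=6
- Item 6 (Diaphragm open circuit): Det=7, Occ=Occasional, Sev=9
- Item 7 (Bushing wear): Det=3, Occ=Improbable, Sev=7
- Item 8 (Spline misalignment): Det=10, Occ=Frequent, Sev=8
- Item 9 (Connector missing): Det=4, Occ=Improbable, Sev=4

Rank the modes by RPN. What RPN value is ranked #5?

RPN = Severity × Occurrence × Detection:
  Item 3: 5 × 10 × 9 = 450
  Item 4: 8 × 5 × 7 = 280
  Item 5: 6 × 10 × 10 = 600
  Item 6: 9 × 5 × 7 = 315
  Item 7: 7 × 1 × 3 = 21
  Item 8: 8 × 10 × 10 = 800
  Item 9: 4 × 1 × 4 = 16
Sorted descending: 800, 600, 450, 315, 280, 21, 16.
The fifth-highest RPN is 280 (Item 4).

280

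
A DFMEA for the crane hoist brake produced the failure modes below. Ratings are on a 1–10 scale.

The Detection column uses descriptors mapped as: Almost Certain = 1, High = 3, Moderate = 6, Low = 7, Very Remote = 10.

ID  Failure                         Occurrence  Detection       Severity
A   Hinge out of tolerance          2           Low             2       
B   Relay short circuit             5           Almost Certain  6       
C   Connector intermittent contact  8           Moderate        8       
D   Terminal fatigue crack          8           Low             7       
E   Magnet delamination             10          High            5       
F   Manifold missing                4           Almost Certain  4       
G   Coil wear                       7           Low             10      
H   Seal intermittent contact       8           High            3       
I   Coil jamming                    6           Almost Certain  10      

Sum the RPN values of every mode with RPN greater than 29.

1578

RPN = Severity × Occurrence × Detection:
  A: 2 × 2 × 7 = 28
  B: 6 × 5 × 1 = 30
  C: 8 × 8 × 6 = 384
  D: 7 × 8 × 7 = 392
  E: 5 × 10 × 3 = 150
  F: 4 × 4 × 1 = 16
  G: 10 × 7 × 7 = 490
  H: 3 × 8 × 3 = 72
  I: 10 × 6 × 1 = 60
RPN > 29: B (30), C (384), D (392), E (150), G (490), H (72), I (60).
Sum: 30 + 384 + 392 + 150 + 490 + 72 + 60 = 1578.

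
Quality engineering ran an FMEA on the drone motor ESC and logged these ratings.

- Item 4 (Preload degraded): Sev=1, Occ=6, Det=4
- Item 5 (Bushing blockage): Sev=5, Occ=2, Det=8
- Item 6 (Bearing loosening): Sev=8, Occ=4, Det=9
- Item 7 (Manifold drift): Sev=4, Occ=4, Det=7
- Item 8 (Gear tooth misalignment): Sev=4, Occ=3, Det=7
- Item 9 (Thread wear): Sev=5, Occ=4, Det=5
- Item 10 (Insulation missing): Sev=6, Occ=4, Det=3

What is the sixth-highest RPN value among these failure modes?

RPN = Severity × Occurrence × Detection:
  Item 4: 1 × 6 × 4 = 24
  Item 5: 5 × 2 × 8 = 80
  Item 6: 8 × 4 × 9 = 288
  Item 7: 4 × 4 × 7 = 112
  Item 8: 4 × 3 × 7 = 84
  Item 9: 5 × 4 × 5 = 100
  Item 10: 6 × 4 × 3 = 72
Sorted descending: 288, 112, 100, 84, 80, 72, 24.
The sixth-highest RPN is 72 (Item 10).

72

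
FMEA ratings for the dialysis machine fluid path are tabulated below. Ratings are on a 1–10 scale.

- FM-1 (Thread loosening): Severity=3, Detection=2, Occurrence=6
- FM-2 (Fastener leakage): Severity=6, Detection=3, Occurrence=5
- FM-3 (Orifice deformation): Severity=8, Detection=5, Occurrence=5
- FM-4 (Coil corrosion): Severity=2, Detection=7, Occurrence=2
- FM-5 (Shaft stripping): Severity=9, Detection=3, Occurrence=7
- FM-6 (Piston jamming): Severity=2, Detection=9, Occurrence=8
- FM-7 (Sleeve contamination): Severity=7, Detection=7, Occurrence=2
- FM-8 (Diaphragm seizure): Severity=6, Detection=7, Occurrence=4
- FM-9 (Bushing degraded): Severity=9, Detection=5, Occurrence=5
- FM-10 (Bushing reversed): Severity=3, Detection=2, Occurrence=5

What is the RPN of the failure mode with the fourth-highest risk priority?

168

RPN = Severity × Occurrence × Detection:
  FM-1: 3 × 6 × 2 = 36
  FM-2: 6 × 5 × 3 = 90
  FM-3: 8 × 5 × 5 = 200
  FM-4: 2 × 2 × 7 = 28
  FM-5: 9 × 7 × 3 = 189
  FM-6: 2 × 8 × 9 = 144
  FM-7: 7 × 2 × 7 = 98
  FM-8: 6 × 4 × 7 = 168
  FM-9: 9 × 5 × 5 = 225
  FM-10: 3 × 5 × 2 = 30
Sorted descending: 225, 200, 189, 168, 144, 98, 90, 36, 30, 28.
The fourth-highest RPN is 168 (FM-8).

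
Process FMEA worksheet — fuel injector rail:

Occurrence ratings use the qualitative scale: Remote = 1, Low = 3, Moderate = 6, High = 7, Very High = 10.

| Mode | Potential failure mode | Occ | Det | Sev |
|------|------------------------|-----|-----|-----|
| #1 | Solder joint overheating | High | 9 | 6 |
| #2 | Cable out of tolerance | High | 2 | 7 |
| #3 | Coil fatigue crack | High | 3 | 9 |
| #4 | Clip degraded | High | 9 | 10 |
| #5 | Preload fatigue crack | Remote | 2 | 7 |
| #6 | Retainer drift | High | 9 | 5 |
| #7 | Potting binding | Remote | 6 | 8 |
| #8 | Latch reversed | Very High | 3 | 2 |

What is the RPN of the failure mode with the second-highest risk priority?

RPN = Severity × Occurrence × Detection:
  #1: 6 × 7 × 9 = 378
  #2: 7 × 7 × 2 = 98
  #3: 9 × 7 × 3 = 189
  #4: 10 × 7 × 9 = 630
  #5: 7 × 1 × 2 = 14
  #6: 5 × 7 × 9 = 315
  #7: 8 × 1 × 6 = 48
  #8: 2 × 10 × 3 = 60
Sorted descending: 630, 378, 315, 189, 98, 60, 48, 14.
The second-highest RPN is 378 (#1).

378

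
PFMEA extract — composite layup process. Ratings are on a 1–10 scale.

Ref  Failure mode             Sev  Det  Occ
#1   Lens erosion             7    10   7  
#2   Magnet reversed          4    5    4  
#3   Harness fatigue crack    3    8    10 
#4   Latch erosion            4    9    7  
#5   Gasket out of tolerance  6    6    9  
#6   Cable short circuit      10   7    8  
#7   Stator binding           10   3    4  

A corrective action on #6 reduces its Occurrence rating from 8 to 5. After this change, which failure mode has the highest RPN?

RPN = Severity × Occurrence × Detection:
  #1: 7 × 7 × 10 = 490
  #2: 4 × 4 × 5 = 80
  #3: 3 × 10 × 8 = 240
  #4: 4 × 7 × 9 = 252
  #5: 6 × 9 × 6 = 324
  #6: 10 × 8 × 7 = 560
  #7: 10 × 4 × 3 = 120
After action: #6 → 10 × 5 × 7 = 350.
Revised RPNs: #1=490, #6=350, #5=324, #4=252, #3=240, #7=120, #2=80.
Highest is now #1 (490).

#1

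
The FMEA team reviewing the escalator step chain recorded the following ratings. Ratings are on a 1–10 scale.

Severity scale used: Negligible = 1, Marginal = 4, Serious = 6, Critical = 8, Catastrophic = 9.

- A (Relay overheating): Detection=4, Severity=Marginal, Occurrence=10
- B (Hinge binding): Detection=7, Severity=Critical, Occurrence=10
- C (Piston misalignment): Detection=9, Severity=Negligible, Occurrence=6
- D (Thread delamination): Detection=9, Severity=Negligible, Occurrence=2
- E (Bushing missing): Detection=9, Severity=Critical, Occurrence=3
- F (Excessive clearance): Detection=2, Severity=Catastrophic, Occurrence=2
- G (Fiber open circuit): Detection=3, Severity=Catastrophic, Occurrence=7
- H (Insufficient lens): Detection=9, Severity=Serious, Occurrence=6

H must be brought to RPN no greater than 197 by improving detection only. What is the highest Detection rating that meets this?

H: S=6, O=6, D=9 → current RPN = 324.
Fixed product = 36. Need 36 × D ≤ 197, so D ≤ 197/36 = 5.47.
Maximum integer Detection rating = 5 (gives RPN 180; D=6 would give 216 > 197).

5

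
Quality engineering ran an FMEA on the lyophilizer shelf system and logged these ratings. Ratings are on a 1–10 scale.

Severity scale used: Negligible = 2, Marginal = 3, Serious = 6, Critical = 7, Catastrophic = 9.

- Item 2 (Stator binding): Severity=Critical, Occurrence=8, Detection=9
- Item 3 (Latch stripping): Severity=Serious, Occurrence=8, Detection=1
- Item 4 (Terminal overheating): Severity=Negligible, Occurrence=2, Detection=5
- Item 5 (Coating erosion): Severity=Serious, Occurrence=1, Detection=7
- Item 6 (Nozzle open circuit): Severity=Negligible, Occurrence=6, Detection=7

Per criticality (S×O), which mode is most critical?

Criticality = Severity × Occurrence:
  Item 2: 7 × 8 = 56
  Item 3: 6 × 8 = 48
  Item 4: 2 × 2 = 4
  Item 5: 6 × 1 = 6
  Item 6: 2 × 6 = 12
Highest criticality is 56 → Item 2.

Item 2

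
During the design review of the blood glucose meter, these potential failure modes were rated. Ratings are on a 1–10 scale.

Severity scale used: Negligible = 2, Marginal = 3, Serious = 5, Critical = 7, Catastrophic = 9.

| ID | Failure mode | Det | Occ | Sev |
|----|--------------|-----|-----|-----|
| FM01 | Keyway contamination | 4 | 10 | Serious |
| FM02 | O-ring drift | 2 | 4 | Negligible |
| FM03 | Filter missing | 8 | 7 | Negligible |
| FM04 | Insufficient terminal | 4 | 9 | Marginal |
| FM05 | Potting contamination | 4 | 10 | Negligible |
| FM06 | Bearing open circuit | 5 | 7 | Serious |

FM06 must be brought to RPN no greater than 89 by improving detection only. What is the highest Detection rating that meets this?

2

FM06: S=5, O=7, D=5 → current RPN = 175.
Fixed product = 35. Need 35 × D ≤ 89, so D ≤ 89/35 = 2.54.
Maximum integer Detection rating = 2 (gives RPN 70; D=3 would give 105 > 89).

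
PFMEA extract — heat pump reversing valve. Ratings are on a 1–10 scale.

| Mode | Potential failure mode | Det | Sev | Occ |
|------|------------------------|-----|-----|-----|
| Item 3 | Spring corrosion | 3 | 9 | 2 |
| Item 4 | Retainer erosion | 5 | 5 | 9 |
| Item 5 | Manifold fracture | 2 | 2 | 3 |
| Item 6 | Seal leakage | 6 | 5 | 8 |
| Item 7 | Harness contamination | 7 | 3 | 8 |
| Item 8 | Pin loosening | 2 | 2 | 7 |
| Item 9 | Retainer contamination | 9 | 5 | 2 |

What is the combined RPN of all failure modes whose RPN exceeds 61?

RPN = Severity × Occurrence × Detection:
  Item 3: 9 × 2 × 3 = 54
  Item 4: 5 × 9 × 5 = 225
  Item 5: 2 × 3 × 2 = 12
  Item 6: 5 × 8 × 6 = 240
  Item 7: 3 × 8 × 7 = 168
  Item 8: 2 × 7 × 2 = 28
  Item 9: 5 × 2 × 9 = 90
RPN > 61: Item 4 (225), Item 6 (240), Item 7 (168), Item 9 (90).
Sum: 225 + 240 + 168 + 90 = 723.

723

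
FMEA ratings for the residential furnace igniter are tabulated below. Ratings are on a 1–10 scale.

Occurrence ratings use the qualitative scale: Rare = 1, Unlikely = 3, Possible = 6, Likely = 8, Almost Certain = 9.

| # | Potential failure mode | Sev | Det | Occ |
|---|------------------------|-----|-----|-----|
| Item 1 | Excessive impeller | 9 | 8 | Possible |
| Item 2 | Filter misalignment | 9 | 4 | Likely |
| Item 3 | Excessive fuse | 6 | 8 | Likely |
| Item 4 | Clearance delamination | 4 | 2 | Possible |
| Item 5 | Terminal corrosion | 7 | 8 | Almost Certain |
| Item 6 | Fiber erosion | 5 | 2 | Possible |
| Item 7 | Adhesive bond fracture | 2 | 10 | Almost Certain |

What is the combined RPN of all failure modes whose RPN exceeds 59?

RPN = Severity × Occurrence × Detection:
  Item 1: 9 × 6 × 8 = 432
  Item 2: 9 × 8 × 4 = 288
  Item 3: 6 × 8 × 8 = 384
  Item 4: 4 × 6 × 2 = 48
  Item 5: 7 × 9 × 8 = 504
  Item 6: 5 × 6 × 2 = 60
  Item 7: 2 × 9 × 10 = 180
RPN > 59: Item 1 (432), Item 2 (288), Item 3 (384), Item 5 (504), Item 6 (60), Item 7 (180).
Sum: 432 + 288 + 384 + 504 + 60 + 180 = 1848.

1848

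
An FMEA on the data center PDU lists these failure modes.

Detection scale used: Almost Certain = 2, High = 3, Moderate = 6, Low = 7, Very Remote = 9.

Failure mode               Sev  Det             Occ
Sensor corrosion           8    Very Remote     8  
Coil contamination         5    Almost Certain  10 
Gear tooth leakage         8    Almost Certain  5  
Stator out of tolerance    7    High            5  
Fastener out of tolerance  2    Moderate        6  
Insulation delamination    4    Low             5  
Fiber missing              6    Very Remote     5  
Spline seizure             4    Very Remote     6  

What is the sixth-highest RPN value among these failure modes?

100

RPN = Severity × Occurrence × Detection:
  Sensor corrosion: 8 × 8 × 9 = 576
  Coil contamination: 5 × 10 × 2 = 100
  Gear tooth leakage: 8 × 5 × 2 = 80
  Stator out of tolerance: 7 × 5 × 3 = 105
  Fastener out of tolerance: 2 × 6 × 6 = 72
  Insulation delamination: 4 × 5 × 7 = 140
  Fiber missing: 6 × 5 × 9 = 270
  Spline seizure: 4 × 6 × 9 = 216
Sorted descending: 576, 270, 216, 140, 105, 100, 80, 72.
The sixth-highest RPN is 100 (Coil contamination).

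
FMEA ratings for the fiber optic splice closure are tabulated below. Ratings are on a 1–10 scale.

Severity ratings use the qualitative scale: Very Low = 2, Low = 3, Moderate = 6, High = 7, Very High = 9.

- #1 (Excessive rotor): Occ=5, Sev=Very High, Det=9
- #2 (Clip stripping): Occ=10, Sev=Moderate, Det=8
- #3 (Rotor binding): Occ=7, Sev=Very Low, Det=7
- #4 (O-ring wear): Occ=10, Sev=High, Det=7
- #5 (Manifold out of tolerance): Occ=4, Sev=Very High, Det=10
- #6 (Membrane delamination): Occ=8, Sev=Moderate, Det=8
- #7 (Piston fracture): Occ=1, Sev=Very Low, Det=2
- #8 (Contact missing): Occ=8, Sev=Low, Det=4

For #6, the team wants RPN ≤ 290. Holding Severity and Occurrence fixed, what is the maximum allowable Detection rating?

#6: S=6, O=8, D=8 → current RPN = 384.
Fixed product = 48. Need 48 × D ≤ 290, so D ≤ 290/48 = 6.04.
Maximum integer Detection rating = 6 (gives RPN 288; D=7 would give 336 > 290).

6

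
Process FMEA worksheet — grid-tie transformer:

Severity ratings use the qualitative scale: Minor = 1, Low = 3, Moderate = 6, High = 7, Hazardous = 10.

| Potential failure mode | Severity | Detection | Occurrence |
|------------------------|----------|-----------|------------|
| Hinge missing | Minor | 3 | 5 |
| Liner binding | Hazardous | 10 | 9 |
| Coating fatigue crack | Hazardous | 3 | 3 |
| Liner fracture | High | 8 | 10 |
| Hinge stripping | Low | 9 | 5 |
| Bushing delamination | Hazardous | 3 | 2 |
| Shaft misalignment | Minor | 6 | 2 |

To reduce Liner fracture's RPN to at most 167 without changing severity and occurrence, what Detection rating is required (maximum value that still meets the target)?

2

Liner fracture: S=7, O=10, D=8 → current RPN = 560.
Fixed product = 70. Need 70 × D ≤ 167, so D ≤ 167/70 = 2.39.
Maximum integer Detection rating = 2 (gives RPN 140; D=3 would give 210 > 167).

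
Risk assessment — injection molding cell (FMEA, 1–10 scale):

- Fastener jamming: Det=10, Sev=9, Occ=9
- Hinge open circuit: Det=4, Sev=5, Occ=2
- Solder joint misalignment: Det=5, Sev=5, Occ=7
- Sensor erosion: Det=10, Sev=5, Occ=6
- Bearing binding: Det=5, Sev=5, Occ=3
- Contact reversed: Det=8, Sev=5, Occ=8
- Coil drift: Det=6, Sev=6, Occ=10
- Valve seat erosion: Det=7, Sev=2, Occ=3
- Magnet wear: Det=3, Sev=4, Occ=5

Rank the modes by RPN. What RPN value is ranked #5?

175

RPN = Severity × Occurrence × Detection:
  Fastener jamming: 9 × 9 × 10 = 810
  Hinge open circuit: 5 × 2 × 4 = 40
  Solder joint misalignment: 5 × 7 × 5 = 175
  Sensor erosion: 5 × 6 × 10 = 300
  Bearing binding: 5 × 3 × 5 = 75
  Contact reversed: 5 × 8 × 8 = 320
  Coil drift: 6 × 10 × 6 = 360
  Valve seat erosion: 2 × 3 × 7 = 42
  Magnet wear: 4 × 5 × 3 = 60
Sorted descending: 810, 360, 320, 300, 175, 75, 60, 42, 40.
The fifth-highest RPN is 175 (Solder joint misalignment).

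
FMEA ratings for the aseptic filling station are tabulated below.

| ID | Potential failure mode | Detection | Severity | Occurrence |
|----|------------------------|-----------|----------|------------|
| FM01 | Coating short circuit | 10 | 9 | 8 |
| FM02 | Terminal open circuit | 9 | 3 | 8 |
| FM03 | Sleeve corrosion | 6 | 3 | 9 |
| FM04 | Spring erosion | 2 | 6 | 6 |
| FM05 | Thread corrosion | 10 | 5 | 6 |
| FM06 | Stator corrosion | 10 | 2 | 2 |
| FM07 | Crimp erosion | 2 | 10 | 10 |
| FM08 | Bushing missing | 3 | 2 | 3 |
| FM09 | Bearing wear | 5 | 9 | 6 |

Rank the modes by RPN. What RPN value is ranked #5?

200

RPN = Severity × Occurrence × Detection:
  FM01: 9 × 8 × 10 = 720
  FM02: 3 × 8 × 9 = 216
  FM03: 3 × 9 × 6 = 162
  FM04: 6 × 6 × 2 = 72
  FM05: 5 × 6 × 10 = 300
  FM06: 2 × 2 × 10 = 40
  FM07: 10 × 10 × 2 = 200
  FM08: 2 × 3 × 3 = 18
  FM09: 9 × 6 × 5 = 270
Sorted descending: 720, 300, 270, 216, 200, 162, 72, 40, 18.
The fifth-highest RPN is 200 (FM07).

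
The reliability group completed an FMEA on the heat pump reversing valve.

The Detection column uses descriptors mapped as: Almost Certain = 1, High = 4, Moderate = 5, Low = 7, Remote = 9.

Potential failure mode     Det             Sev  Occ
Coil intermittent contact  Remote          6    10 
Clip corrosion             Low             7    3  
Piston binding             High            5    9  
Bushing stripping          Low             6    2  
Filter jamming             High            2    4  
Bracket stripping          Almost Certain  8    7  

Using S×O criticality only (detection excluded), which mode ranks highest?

Coil intermittent contact

Criticality = Severity × Occurrence:
  Coil intermittent contact: 6 × 10 = 60
  Clip corrosion: 7 × 3 = 21
  Piston binding: 5 × 9 = 45
  Bushing stripping: 6 × 2 = 12
  Filter jamming: 2 × 4 = 8
  Bracket stripping: 8 × 7 = 56
Highest criticality is 60 → Coil intermittent contact.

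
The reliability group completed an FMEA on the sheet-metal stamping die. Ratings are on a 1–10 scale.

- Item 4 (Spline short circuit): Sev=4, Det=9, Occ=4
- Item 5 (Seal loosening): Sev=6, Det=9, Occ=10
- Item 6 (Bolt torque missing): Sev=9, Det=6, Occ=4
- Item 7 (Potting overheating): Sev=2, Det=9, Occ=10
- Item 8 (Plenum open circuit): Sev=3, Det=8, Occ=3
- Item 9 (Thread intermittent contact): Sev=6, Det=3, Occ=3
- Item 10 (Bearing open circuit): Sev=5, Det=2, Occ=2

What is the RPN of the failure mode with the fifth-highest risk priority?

RPN = Severity × Occurrence × Detection:
  Item 4: 4 × 4 × 9 = 144
  Item 5: 6 × 10 × 9 = 540
  Item 6: 9 × 4 × 6 = 216
  Item 7: 2 × 10 × 9 = 180
  Item 8: 3 × 3 × 8 = 72
  Item 9: 6 × 3 × 3 = 54
  Item 10: 5 × 2 × 2 = 20
Sorted descending: 540, 216, 180, 144, 72, 54, 20.
The fifth-highest RPN is 72 (Item 8).

72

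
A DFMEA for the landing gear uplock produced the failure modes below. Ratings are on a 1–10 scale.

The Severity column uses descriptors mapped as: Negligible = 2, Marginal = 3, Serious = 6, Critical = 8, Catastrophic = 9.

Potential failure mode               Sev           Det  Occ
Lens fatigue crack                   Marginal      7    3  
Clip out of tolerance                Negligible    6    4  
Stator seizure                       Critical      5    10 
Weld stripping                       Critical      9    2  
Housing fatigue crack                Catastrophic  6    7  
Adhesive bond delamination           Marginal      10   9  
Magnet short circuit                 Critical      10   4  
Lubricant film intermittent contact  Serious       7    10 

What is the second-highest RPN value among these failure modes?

400

RPN = Severity × Occurrence × Detection:
  Lens fatigue crack: 3 × 3 × 7 = 63
  Clip out of tolerance: 2 × 4 × 6 = 48
  Stator seizure: 8 × 10 × 5 = 400
  Weld stripping: 8 × 2 × 9 = 144
  Housing fatigue crack: 9 × 7 × 6 = 378
  Adhesive bond delamination: 3 × 9 × 10 = 270
  Magnet short circuit: 8 × 4 × 10 = 320
  Lubricant film intermittent contact: 6 × 10 × 7 = 420
Sorted descending: 420, 400, 378, 320, 270, 144, 63, 48.
The second-highest RPN is 400 (Stator seizure).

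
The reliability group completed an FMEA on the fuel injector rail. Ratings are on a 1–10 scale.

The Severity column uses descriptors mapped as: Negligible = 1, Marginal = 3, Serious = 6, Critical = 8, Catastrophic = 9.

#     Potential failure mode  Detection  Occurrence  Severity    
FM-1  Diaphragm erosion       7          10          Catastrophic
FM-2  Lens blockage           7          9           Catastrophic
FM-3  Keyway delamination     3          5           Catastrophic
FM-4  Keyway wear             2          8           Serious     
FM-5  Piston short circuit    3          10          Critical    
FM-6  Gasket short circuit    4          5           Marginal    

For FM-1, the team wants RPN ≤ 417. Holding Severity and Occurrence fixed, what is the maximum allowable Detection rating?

FM-1: S=9, O=10, D=7 → current RPN = 630.
Fixed product = 90. Need 90 × D ≤ 417, so D ≤ 417/90 = 4.63.
Maximum integer Detection rating = 4 (gives RPN 360; D=5 would give 450 > 417).

4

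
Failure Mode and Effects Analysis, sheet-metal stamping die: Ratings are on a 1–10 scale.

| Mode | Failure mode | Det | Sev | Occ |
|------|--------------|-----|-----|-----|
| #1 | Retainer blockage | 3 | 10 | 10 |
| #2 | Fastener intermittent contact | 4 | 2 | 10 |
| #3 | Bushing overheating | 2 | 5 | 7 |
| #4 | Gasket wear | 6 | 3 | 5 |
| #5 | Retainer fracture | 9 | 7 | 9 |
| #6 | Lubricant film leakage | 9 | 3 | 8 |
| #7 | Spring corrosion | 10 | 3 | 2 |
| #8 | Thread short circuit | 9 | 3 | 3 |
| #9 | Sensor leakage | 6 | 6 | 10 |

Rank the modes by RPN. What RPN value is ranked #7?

80

RPN = Severity × Occurrence × Detection:
  #1: 10 × 10 × 3 = 300
  #2: 2 × 10 × 4 = 80
  #3: 5 × 7 × 2 = 70
  #4: 3 × 5 × 6 = 90
  #5: 7 × 9 × 9 = 567
  #6: 3 × 8 × 9 = 216
  #7: 3 × 2 × 10 = 60
  #8: 3 × 3 × 9 = 81
  #9: 6 × 10 × 6 = 360
Sorted descending: 567, 360, 300, 216, 90, 81, 80, 70, 60.
The seventh-highest RPN is 80 (#2).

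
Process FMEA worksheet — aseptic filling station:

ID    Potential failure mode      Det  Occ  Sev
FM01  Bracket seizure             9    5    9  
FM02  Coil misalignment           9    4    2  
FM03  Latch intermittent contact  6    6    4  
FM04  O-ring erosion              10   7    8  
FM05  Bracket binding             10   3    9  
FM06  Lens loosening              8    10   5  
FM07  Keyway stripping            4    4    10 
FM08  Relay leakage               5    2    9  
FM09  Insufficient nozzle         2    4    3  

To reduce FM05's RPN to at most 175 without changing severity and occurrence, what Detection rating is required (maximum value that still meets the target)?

6

FM05: S=9, O=3, D=10 → current RPN = 270.
Fixed product = 27. Need 27 × D ≤ 175, so D ≤ 175/27 = 6.48.
Maximum integer Detection rating = 6 (gives RPN 162; D=7 would give 189 > 175).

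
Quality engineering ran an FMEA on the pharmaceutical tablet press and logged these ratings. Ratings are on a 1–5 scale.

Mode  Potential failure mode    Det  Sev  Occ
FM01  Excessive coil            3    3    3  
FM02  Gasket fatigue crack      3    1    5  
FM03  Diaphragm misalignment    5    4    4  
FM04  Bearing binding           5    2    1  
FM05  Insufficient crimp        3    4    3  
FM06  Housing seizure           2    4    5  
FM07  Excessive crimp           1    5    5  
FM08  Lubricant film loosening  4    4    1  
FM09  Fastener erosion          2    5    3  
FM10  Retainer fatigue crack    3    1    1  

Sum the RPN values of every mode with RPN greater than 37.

RPN = Severity × Occurrence × Detection:
  FM01: 3 × 3 × 3 = 27
  FM02: 1 × 5 × 3 = 15
  FM03: 4 × 4 × 5 = 80
  FM04: 2 × 1 × 5 = 10
  FM05: 4 × 3 × 3 = 36
  FM06: 4 × 5 × 2 = 40
  FM07: 5 × 5 × 1 = 25
  FM08: 4 × 1 × 4 = 16
  FM09: 5 × 3 × 2 = 30
  FM10: 1 × 1 × 3 = 3
RPN > 37: FM03 (80), FM06 (40).
Sum: 80 + 40 = 120.

120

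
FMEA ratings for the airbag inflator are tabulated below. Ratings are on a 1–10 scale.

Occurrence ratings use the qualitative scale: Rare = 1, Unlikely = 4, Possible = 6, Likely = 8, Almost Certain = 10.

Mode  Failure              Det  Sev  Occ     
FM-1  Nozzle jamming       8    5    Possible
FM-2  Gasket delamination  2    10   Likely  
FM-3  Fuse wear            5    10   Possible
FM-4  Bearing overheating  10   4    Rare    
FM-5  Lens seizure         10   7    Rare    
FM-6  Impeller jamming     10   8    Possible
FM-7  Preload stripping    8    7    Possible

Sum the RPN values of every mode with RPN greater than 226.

RPN = Severity × Occurrence × Detection:
  FM-1: 5 × 6 × 8 = 240
  FM-2: 10 × 8 × 2 = 160
  FM-3: 10 × 6 × 5 = 300
  FM-4: 4 × 1 × 10 = 40
  FM-5: 7 × 1 × 10 = 70
  FM-6: 8 × 6 × 10 = 480
  FM-7: 7 × 6 × 8 = 336
RPN > 226: FM-1 (240), FM-3 (300), FM-6 (480), FM-7 (336).
Sum: 240 + 300 + 480 + 336 = 1356.

1356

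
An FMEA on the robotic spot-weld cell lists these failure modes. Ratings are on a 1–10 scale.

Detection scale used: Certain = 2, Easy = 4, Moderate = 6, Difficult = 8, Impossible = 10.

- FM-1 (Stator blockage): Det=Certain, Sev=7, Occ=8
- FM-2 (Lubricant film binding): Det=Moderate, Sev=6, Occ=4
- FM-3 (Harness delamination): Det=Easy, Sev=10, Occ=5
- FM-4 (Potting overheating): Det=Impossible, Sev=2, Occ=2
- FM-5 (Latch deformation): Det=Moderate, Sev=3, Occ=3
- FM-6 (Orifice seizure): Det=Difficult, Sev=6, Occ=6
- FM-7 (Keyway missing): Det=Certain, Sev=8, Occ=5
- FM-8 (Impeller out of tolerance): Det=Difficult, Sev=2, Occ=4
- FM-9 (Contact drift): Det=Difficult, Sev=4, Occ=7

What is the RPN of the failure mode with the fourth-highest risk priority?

RPN = Severity × Occurrence × Detection:
  FM-1: 7 × 8 × 2 = 112
  FM-2: 6 × 4 × 6 = 144
  FM-3: 10 × 5 × 4 = 200
  FM-4: 2 × 2 × 10 = 40
  FM-5: 3 × 3 × 6 = 54
  FM-6: 6 × 6 × 8 = 288
  FM-7: 8 × 5 × 2 = 80
  FM-8: 2 × 4 × 8 = 64
  FM-9: 4 × 7 × 8 = 224
Sorted descending: 288, 224, 200, 144, 112, 80, 64, 54, 40.
The fourth-highest RPN is 144 (FM-2).

144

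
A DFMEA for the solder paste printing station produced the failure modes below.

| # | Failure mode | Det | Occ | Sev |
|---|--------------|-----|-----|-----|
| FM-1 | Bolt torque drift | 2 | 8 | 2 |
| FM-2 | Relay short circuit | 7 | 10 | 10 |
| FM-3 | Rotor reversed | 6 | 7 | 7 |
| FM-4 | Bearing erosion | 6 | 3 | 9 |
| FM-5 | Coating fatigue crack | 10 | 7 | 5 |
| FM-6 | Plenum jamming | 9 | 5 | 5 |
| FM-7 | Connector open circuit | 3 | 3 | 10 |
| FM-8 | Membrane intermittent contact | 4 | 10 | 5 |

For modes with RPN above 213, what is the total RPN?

1569

RPN = Severity × Occurrence × Detection:
  FM-1: 2 × 8 × 2 = 32
  FM-2: 10 × 10 × 7 = 700
  FM-3: 7 × 7 × 6 = 294
  FM-4: 9 × 3 × 6 = 162
  FM-5: 5 × 7 × 10 = 350
  FM-6: 5 × 5 × 9 = 225
  FM-7: 10 × 3 × 3 = 90
  FM-8: 5 × 10 × 4 = 200
RPN > 213: FM-2 (700), FM-3 (294), FM-5 (350), FM-6 (225).
Sum: 700 + 294 + 350 + 225 = 1569.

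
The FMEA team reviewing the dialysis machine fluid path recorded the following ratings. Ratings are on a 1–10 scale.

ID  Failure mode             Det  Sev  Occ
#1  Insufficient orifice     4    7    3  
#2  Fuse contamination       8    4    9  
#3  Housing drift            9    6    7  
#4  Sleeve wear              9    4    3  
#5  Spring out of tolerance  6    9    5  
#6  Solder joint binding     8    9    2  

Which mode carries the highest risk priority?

#3

RPN = Severity × Occurrence × Detection:
  #1: 7 × 3 × 4 = 84
  #2: 4 × 9 × 8 = 288
  #3: 6 × 7 × 9 = 378
  #4: 4 × 3 × 9 = 108
  #5: 9 × 5 × 6 = 270
  #6: 9 × 2 × 8 = 144
Highest RPN is 378 → #3.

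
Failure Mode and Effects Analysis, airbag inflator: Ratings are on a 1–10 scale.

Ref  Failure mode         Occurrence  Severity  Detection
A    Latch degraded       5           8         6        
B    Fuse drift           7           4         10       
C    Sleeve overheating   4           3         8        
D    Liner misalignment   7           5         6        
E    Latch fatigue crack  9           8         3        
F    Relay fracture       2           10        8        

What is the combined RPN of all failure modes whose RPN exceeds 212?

736

RPN = Severity × Occurrence × Detection:
  A: 8 × 5 × 6 = 240
  B: 4 × 7 × 10 = 280
  C: 3 × 4 × 8 = 96
  D: 5 × 7 × 6 = 210
  E: 8 × 9 × 3 = 216
  F: 10 × 2 × 8 = 160
RPN > 212: A (240), B (280), E (216).
Sum: 240 + 280 + 216 = 736.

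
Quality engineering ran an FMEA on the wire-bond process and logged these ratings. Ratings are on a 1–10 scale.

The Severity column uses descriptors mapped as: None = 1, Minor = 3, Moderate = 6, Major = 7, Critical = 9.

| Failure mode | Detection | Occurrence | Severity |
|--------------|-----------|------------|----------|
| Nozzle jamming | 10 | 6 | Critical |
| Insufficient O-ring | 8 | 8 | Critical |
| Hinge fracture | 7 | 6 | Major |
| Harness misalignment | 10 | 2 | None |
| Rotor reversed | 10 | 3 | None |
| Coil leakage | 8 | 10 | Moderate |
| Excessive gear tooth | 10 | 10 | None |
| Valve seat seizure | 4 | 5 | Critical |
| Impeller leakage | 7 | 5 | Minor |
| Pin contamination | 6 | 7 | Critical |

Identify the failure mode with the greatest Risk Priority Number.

RPN = Severity × Occurrence × Detection:
  Nozzle jamming: 9 × 6 × 10 = 540
  Insufficient O-ring: 9 × 8 × 8 = 576
  Hinge fracture: 7 × 6 × 7 = 294
  Harness misalignment: 1 × 2 × 10 = 20
  Rotor reversed: 1 × 3 × 10 = 30
  Coil leakage: 6 × 10 × 8 = 480
  Excessive gear tooth: 1 × 10 × 10 = 100
  Valve seat seizure: 9 × 5 × 4 = 180
  Impeller leakage: 3 × 5 × 7 = 105
  Pin contamination: 9 × 7 × 6 = 378
Highest RPN is 576 → Insufficient O-ring.

Insufficient O-ring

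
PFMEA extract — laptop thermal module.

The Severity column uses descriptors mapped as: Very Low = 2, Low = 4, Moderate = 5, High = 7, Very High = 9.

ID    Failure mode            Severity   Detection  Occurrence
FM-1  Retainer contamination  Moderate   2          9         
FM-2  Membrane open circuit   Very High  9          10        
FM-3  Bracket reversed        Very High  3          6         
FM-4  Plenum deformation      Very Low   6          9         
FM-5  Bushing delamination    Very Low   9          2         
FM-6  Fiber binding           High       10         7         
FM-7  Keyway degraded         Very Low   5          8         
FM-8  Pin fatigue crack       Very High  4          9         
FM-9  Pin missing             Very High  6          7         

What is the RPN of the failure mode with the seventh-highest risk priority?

RPN = Severity × Occurrence × Detection:
  FM-1: 5 × 9 × 2 = 90
  FM-2: 9 × 10 × 9 = 810
  FM-3: 9 × 6 × 3 = 162
  FM-4: 2 × 9 × 6 = 108
  FM-5: 2 × 2 × 9 = 36
  FM-6: 7 × 7 × 10 = 490
  FM-7: 2 × 8 × 5 = 80
  FM-8: 9 × 9 × 4 = 324
  FM-9: 9 × 7 × 6 = 378
Sorted descending: 810, 490, 378, 324, 162, 108, 90, 80, 36.
The seventh-highest RPN is 90 (FM-1).

90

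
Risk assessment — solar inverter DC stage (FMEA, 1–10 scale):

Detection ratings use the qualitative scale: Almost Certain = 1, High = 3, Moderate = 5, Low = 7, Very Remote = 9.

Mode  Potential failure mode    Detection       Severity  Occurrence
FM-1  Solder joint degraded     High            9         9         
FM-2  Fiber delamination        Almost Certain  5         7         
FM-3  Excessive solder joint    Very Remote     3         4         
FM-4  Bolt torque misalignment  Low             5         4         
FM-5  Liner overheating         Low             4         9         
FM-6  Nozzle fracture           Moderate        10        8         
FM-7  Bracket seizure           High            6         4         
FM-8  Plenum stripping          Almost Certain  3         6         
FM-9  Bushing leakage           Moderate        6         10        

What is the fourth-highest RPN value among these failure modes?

243

RPN = Severity × Occurrence × Detection:
  FM-1: 9 × 9 × 3 = 243
  FM-2: 5 × 7 × 1 = 35
  FM-3: 3 × 4 × 9 = 108
  FM-4: 5 × 4 × 7 = 140
  FM-5: 4 × 9 × 7 = 252
  FM-6: 10 × 8 × 5 = 400
  FM-7: 6 × 4 × 3 = 72
  FM-8: 3 × 6 × 1 = 18
  FM-9: 6 × 10 × 5 = 300
Sorted descending: 400, 300, 252, 243, 140, 108, 72, 35, 18.
The fourth-highest RPN is 243 (FM-1).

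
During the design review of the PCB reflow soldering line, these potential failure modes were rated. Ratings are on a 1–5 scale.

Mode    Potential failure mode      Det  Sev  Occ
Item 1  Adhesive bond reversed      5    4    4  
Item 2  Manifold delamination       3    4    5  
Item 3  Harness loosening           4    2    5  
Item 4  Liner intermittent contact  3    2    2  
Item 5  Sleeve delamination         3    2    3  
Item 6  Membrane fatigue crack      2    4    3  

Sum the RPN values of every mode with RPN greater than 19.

204

RPN = Severity × Occurrence × Detection:
  Item 1: 4 × 4 × 5 = 80
  Item 2: 4 × 5 × 3 = 60
  Item 3: 2 × 5 × 4 = 40
  Item 4: 2 × 2 × 3 = 12
  Item 5: 2 × 3 × 3 = 18
  Item 6: 4 × 3 × 2 = 24
RPN > 19: Item 1 (80), Item 2 (60), Item 3 (40), Item 6 (24).
Sum: 80 + 60 + 40 + 24 = 204.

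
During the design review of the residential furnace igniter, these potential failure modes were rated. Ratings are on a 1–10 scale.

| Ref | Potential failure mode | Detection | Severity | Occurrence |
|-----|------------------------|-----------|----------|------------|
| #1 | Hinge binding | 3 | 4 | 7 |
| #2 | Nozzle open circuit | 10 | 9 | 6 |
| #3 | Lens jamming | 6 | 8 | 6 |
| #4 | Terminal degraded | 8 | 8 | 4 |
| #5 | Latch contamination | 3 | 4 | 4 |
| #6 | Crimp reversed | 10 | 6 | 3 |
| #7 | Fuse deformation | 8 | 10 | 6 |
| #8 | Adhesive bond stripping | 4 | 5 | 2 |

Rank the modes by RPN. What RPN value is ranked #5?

RPN = Severity × Occurrence × Detection:
  #1: 4 × 7 × 3 = 84
  #2: 9 × 6 × 10 = 540
  #3: 8 × 6 × 6 = 288
  #4: 8 × 4 × 8 = 256
  #5: 4 × 4 × 3 = 48
  #6: 6 × 3 × 10 = 180
  #7: 10 × 6 × 8 = 480
  #8: 5 × 2 × 4 = 40
Sorted descending: 540, 480, 288, 256, 180, 84, 48, 40.
The fifth-highest RPN is 180 (#6).

180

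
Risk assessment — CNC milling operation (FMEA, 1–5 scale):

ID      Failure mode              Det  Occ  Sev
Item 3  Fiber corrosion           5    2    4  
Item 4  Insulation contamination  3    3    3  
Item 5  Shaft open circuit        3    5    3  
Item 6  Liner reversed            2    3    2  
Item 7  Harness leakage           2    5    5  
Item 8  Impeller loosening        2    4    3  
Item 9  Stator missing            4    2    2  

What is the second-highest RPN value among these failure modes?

45

RPN = Severity × Occurrence × Detection:
  Item 3: 4 × 2 × 5 = 40
  Item 4: 3 × 3 × 3 = 27
  Item 5: 3 × 5 × 3 = 45
  Item 6: 2 × 3 × 2 = 12
  Item 7: 5 × 5 × 2 = 50
  Item 8: 3 × 4 × 2 = 24
  Item 9: 2 × 2 × 4 = 16
Sorted descending: 50, 45, 40, 27, 24, 16, 12.
The second-highest RPN is 45 (Item 5).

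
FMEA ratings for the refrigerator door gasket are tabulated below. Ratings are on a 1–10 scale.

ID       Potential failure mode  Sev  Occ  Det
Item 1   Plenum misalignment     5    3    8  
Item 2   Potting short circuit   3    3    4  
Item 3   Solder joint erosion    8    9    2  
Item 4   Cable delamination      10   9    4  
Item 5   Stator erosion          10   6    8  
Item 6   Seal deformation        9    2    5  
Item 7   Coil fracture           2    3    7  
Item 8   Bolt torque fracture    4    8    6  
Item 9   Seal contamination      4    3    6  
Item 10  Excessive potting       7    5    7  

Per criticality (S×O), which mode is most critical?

Criticality = Severity × Occurrence:
  Item 1: 5 × 3 = 15
  Item 2: 3 × 3 = 9
  Item 3: 8 × 9 = 72
  Item 4: 10 × 9 = 90
  Item 5: 10 × 6 = 60
  Item 6: 9 × 2 = 18
  Item 7: 2 × 3 = 6
  Item 8: 4 × 8 = 32
  Item 9: 4 × 3 = 12
  Item 10: 7 × 5 = 35
Highest criticality is 90 → Item 4.

Item 4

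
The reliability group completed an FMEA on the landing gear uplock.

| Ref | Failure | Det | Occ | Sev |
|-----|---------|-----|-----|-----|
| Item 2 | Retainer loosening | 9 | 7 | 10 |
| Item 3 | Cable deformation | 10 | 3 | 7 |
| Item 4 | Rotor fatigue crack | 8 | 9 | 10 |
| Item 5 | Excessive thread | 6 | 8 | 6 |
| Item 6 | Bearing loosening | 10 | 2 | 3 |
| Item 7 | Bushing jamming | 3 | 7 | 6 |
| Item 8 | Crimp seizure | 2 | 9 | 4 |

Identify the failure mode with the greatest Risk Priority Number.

Item 4

RPN = Severity × Occurrence × Detection:
  Item 2: 10 × 7 × 9 = 630
  Item 3: 7 × 3 × 10 = 210
  Item 4: 10 × 9 × 8 = 720
  Item 5: 6 × 8 × 6 = 288
  Item 6: 3 × 2 × 10 = 60
  Item 7: 6 × 7 × 3 = 126
  Item 8: 4 × 9 × 2 = 72
Highest RPN is 720 → Item 4.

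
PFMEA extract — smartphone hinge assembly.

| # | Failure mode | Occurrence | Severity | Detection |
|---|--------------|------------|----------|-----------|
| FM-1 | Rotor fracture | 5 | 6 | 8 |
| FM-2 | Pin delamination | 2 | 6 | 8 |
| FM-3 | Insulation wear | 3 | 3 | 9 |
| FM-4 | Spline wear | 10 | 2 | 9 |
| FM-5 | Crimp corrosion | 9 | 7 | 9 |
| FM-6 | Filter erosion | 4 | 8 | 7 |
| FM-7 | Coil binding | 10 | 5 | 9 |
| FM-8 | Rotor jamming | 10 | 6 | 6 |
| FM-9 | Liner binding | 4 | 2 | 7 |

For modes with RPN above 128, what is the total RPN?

RPN = Severity × Occurrence × Detection:
  FM-1: 6 × 5 × 8 = 240
  FM-2: 6 × 2 × 8 = 96
  FM-3: 3 × 3 × 9 = 81
  FM-4: 2 × 10 × 9 = 180
  FM-5: 7 × 9 × 9 = 567
  FM-6: 8 × 4 × 7 = 224
  FM-7: 5 × 10 × 9 = 450
  FM-8: 6 × 10 × 6 = 360
  FM-9: 2 × 4 × 7 = 56
RPN > 128: FM-1 (240), FM-4 (180), FM-5 (567), FM-6 (224), FM-7 (450), FM-8 (360).
Sum: 240 + 180 + 567 + 224 + 450 + 360 = 2021.

2021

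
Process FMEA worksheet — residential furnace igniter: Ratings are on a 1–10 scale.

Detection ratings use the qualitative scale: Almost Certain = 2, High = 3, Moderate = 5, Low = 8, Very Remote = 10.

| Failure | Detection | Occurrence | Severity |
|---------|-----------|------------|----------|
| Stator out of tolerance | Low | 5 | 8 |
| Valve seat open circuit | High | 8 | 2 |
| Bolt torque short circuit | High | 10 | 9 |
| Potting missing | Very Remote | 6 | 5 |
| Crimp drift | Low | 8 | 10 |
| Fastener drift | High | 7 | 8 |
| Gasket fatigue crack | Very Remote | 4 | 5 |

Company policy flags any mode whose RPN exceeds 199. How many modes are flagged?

5

RPN = Severity × Occurrence × Detection:
  Stator out of tolerance: 8 × 5 × 8 = 320
  Valve seat open circuit: 2 × 8 × 3 = 48
  Bolt torque short circuit: 9 × 10 × 3 = 270
  Potting missing: 5 × 6 × 10 = 300
  Crimp drift: 10 × 8 × 8 = 640
  Fastener drift: 8 × 7 × 3 = 168
  Gasket fatigue crack: 5 × 4 × 10 = 200
Modes with RPN > 199: Stator out of tolerance (320), Bolt torque short circuit (270), Potting missing (300), Crimp drift (640), Gasket fatigue crack (200) → 5.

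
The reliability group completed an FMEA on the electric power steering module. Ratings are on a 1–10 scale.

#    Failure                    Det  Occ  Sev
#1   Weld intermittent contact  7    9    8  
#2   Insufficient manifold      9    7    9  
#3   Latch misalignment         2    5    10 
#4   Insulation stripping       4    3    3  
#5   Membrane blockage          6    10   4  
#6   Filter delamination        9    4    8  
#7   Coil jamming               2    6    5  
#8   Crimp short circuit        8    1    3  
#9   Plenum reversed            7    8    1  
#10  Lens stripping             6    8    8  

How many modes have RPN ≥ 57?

RPN = Severity × Occurrence × Detection:
  #1: 8 × 9 × 7 = 504
  #2: 9 × 7 × 9 = 567
  #3: 10 × 5 × 2 = 100
  #4: 3 × 3 × 4 = 36
  #5: 4 × 10 × 6 = 240
  #6: 8 × 4 × 9 = 288
  #7: 5 × 6 × 2 = 60
  #8: 3 × 1 × 8 = 24
  #9: 1 × 8 × 7 = 56
  #10: 8 × 8 × 6 = 384
Modes with RPN ≥ 57: #1 (504), #2 (567), #3 (100), #5 (240), #6 (288), #7 (60), #10 (384) → 7.

7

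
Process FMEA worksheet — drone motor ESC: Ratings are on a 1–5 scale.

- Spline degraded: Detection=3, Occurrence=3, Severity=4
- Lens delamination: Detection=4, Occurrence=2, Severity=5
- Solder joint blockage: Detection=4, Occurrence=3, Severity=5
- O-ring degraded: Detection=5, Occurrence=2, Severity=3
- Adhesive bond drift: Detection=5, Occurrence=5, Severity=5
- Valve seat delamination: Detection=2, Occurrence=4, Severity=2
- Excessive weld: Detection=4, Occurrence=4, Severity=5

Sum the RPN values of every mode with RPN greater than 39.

305

RPN = Severity × Occurrence × Detection:
  Spline degraded: 4 × 3 × 3 = 36
  Lens delamination: 5 × 2 × 4 = 40
  Solder joint blockage: 5 × 3 × 4 = 60
  O-ring degraded: 3 × 2 × 5 = 30
  Adhesive bond drift: 5 × 5 × 5 = 125
  Valve seat delamination: 2 × 4 × 2 = 16
  Excessive weld: 5 × 4 × 4 = 80
RPN > 39: Lens delamination (40), Solder joint blockage (60), Adhesive bond drift (125), Excessive weld (80).
Sum: 40 + 60 + 125 + 80 = 305.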